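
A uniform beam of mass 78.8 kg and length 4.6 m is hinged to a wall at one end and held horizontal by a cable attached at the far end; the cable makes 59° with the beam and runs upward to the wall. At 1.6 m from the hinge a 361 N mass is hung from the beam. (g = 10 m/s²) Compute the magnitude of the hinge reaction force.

|H| ≈ 703 N

Take torques about the hinge: T sin 59° · 4.6 = 78.8×10×2.3 + 361×1.6 = 2390 N·m.
So T = 2390 / (0.8572 × 4.6) = 606.14 N.
ΣF_x = 0: H_x = T cos 59° = 312.19 N.
ΣF_y = 0: H_y = (78.8×10 + 361) − T sin 59° = 1149 − 519.57 = 629.43 N.
|H| = √(H_x² + H_y²) = √((312.19)² + (629.43)²) = 702.6 N.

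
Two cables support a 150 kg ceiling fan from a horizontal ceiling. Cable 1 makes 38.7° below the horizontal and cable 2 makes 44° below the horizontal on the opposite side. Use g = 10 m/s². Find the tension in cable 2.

Weight W = 150 × 10 = 1500 N acts straight down.
Horizontal: T_1 cos 38.7° = T_2 cos 44°  →  T_1 = 0.9217 T_2.
Vertical: T_1 sin 38.7° + T_2 sin 44° = 1500.
Substituting the horizontal relation into the vertical equation gives 1.271 T_2 = 1500, so T_2 = 1180 N.

T_2 ≈ 1180 N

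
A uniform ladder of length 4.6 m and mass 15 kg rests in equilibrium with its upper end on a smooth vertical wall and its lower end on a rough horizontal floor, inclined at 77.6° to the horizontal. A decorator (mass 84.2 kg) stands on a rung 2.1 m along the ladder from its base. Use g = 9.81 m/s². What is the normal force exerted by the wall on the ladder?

N_wall ≈ 99.1 N

Torques about the foot: N_wall · 4.6 sin 77.6° = 15×9.81×2.3 cos 77.6° + 84.2×9.81×2.1 cos 77.6° → N_wall = 99.085 N.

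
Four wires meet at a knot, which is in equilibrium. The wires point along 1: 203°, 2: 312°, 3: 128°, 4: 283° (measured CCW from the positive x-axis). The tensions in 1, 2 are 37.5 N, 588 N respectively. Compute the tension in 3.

Resolve: ΣF_x = 37.5 cos 203° + 588 cos 312° + T_3 cos 128° + T_4 cos 283° = 0.
        ΣF_y = 37.5 sin 203° + 588 sin 312° + T_3 sin 128° + T_4 sin 283° = 0.
The known terms sum to (358.9, -451.6) N, so -0.6157 T_3 + 0.2250 T_4 = -358.9 and 0.7880 T_3 − 0.9744 T_4 = 451.6.
Solving simultaneously: T_3 = 587.1 N, T_4 = 11.34 N.

T_3 ≈ 587 N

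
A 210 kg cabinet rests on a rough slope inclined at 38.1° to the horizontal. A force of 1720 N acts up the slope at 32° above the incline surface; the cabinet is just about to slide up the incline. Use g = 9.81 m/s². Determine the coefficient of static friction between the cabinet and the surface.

μ ≈ 0.264

On the verge of sliding up the incline, friction is at its maximum μN and acts down the slope.
Perpendicular to incline: N = W cos 38.1° − P sin 32° = 1621 − 911.5 = 709.7 N.
Along incline: P cos 32° − μN = W sin 38.1° → μ = −(W sin 38.1° − P cos 32°) / N = 0.2642.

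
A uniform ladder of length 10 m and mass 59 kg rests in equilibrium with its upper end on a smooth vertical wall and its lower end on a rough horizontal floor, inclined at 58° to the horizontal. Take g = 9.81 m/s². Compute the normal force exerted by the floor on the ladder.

N_floor ≈ 579 N

ΣF_y = 0: N_floor = 59×9.81 = 578.79 N.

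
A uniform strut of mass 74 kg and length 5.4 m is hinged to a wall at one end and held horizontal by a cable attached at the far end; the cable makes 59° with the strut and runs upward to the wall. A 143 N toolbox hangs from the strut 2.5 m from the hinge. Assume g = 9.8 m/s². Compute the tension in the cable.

Take torques about the hinge: T sin 59° · 5.4 = 74×9.8×2.7 + 143×2.5 = 2315.5 N·m.
So T = 2315.5 / (0.8572 × 5.4) = 500.26 N.

T ≈ 500 N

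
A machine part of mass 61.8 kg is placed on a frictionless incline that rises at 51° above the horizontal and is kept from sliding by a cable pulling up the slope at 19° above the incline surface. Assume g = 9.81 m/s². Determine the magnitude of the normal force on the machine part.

Take axes along and perpendicular to the incline. Weight components: W sin 51° = 471.2 N down-slope, W cos 51° = 381.5 N into the surface.
Along incline: T cos 19° = W sin 51° → T = 498.3 N.
Perpendicular: N = W cos 51° − T sin 19° = 219.3 N.

N ≈ 219 N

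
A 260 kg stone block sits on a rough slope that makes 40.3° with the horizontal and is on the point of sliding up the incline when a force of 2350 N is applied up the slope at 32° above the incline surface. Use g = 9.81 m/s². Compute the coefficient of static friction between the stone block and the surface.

μ ≈ 0.490

On the verge of sliding up the incline, friction is at its maximum μN and acts down the slope.
Perpendicular to incline: N = W cos 40.3° − P sin 32° = 1945 − 1245 = 700 N.
Along incline: P cos 32° − μN = W sin 40.3° → μ = −(W sin 40.3° − P cos 32°) / N = 0.4903.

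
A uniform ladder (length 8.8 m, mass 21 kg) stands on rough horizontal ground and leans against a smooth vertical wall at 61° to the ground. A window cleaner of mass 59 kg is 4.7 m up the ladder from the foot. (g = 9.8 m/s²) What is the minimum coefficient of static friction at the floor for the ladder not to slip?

ΣF_y = 0: N_floor = 21×9.8 + 59×9.8 = 784 N.
Torques about the foot: N_wall · 8.8 sin 61° = 21×9.8×4.4 cos 61° + 59×9.8×4.7 cos 61° → N_wall = 228.22 N.
ΣF_x = 0: f_floor = N_wall = 228.22 N.
μ_min = f_floor / N_floor = 228.22 / 784 = 0.2911.

μ_min ≈ 0.291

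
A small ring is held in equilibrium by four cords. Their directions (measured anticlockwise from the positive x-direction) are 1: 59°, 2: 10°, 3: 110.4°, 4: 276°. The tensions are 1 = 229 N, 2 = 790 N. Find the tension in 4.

Resolve: ΣF_x = 229 cos 59° + 790 cos 10° + T_3 cos 110.4° + T_4 cos 276° = 0.
        ΣF_y = 229 sin 59° + 790 sin 10° + T_3 sin 110.4° + T_4 sin 276° = 0.
The known terms sum to (895.9, 333.5) N, so -0.3486 T_3 + 0.1045 T_4 = -895.9 and 0.9373 T_3 − 0.9945 T_4 = -333.5.
Solving simultaneously: T_3 = 3723 N, T_4 = 3844 N.

T_4 ≈ 3840 N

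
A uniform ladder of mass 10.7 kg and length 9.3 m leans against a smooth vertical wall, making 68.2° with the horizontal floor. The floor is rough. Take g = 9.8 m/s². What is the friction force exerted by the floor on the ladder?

f ≈ 21 N

Torques about the foot: N_wall · 9.3 sin 68.2° = 10.7×9.8×4.65 cos 68.2° → N_wall = 20.971 N.
ΣF_x = 0: f_floor = N_wall = 20.971 N.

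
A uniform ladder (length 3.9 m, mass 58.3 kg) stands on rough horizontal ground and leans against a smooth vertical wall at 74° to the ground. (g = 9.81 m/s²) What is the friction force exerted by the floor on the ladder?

f ≈ 82 N

Torques about the foot: N_wall · 3.9 sin 74° = 58.3×9.81×1.95 cos 74° → N_wall = 81.998 N.
ΣF_x = 0: f_floor = N_wall = 81.998 N.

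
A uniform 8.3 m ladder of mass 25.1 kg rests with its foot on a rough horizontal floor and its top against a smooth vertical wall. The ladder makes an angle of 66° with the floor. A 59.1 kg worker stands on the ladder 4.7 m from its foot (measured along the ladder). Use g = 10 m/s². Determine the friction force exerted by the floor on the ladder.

f ≈ 205 N

Torques about the foot: N_wall · 8.3 sin 66° = 25.1×10×4.15 cos 66° + 59.1×10×4.7 cos 66° → N_wall = 204.88 N.
ΣF_x = 0: f_floor = N_wall = 204.88 N.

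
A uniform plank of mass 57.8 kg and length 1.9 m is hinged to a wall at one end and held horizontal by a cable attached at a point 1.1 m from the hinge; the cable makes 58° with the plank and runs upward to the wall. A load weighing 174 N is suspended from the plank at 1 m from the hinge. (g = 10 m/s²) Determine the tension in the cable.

Take torques about the hinge: T sin 58° · 1.1 = 57.8×10×0.95 + 174×1 = 723.1 N·m.
So T = 723.1 / (0.8480 × 1.1) = 775.15 N.

T ≈ 775 N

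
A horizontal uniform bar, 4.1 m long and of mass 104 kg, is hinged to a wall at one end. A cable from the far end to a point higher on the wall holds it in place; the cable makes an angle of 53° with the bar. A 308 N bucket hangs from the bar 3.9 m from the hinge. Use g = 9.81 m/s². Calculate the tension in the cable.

Take torques about the hinge: T sin 53° · 4.1 = 104×9.81×2.05 + 308×3.9 = 3292.7 N·m.
So T = 3292.7 / (0.7986 × 4.1) = 1005.6 N.

T ≈ 1010 N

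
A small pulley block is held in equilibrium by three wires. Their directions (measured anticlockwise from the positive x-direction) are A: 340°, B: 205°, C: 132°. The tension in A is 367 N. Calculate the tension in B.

Resolve: ΣF_x = 367 cos 340° + T_B cos 205° + T_C cos 132° = 0.
        ΣF_y = 367 sin 340° + T_B sin 205° + T_C sin 132° = 0.
The known terms sum to (344.9, -125.5) N, so -0.9063 T_B − 0.6691 T_C = -344.9 and -0.4226 T_B + 0.7431 T_C = 125.5.
Solving simultaneously: T_B = 180.2 N, T_C = 271.4 N.

T_B ≈ 180 N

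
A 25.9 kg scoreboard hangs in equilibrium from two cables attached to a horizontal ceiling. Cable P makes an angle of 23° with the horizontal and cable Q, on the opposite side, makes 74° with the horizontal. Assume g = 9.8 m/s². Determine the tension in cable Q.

T_Q ≈ 235 N

Weight W = 25.9 × 9.8 = 253.8 N acts straight down.
Horizontal: T_P cos 23° = T_Q cos 74°  →  T_P = 0.2994 T_Q.
Vertical: T_P sin 23° + T_Q sin 74° = 253.8.
Substituting the horizontal relation into the vertical equation gives 1.078 T_Q = 253.8, so T_Q = 235.4 N.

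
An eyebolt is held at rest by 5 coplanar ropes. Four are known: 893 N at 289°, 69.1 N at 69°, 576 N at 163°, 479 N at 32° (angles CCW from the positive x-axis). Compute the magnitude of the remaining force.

F ≈ 396 N

Sum the known components: ΣF_x = 170.9 N, ΣF_y = -357.6 N.
For equilibrium the remaining force must supply (−ΣF_x, −ΣF_y) = (-170.9, 357.6) N.
Magnitude = √((-170.9)² + (357.6)²) = 396.3 N; direction = atan2(357.6, -170.9) = 115.5°.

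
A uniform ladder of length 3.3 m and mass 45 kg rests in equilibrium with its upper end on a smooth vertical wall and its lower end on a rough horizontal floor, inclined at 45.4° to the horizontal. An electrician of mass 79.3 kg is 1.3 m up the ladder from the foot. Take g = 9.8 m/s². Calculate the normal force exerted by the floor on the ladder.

ΣF_y = 0: N_floor = 45×9.8 + 79.3×9.8 = 1218.1 N.

N_floor ≈ 1220 N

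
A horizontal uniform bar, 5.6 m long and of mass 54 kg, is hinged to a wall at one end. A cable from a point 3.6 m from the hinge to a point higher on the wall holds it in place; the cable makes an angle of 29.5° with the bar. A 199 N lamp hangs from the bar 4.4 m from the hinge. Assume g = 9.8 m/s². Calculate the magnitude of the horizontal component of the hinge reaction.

Take torques about the hinge: T sin 29.5° · 3.6 = 54×9.8×2.8 + 199×4.4 = 2357.4 N·m.
So T = 2357.4 / (0.4924 × 3.6) = 1329.8 N.
ΣF_x = 0: H_x = T cos 29.5° = 1157.4 N.

H_x ≈ 1160 N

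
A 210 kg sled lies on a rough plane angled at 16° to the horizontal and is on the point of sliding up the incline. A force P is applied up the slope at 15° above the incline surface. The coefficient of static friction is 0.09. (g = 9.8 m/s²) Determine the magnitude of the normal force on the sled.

On the verge of sliding up the incline, friction equals μN and acts down the slope.
Perpendicular: N + P sin 15° = W cos 16° = 1978 N.
Along incline: P cos 15° = W sin 16° + μN  with W sin 16° = 567.3 N.
Solving the pair for P and N: P = 753.4 N, N = 1783 N (and f = μN = 160.5 N).

N ≈ 1780 N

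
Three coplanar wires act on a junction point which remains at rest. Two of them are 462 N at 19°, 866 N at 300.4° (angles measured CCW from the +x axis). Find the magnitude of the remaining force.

Sum the known components: ΣF_x = 875.1 N, ΣF_y = -596.5 N.
For equilibrium the remaining force must supply (−ΣF_x, −ΣF_y) = (-875.1, 596.5) N.
Magnitude = √((-875.1)² + (596.5)²) = 1059 N; direction = atan2(596.5, -875.1) = 145.7°.

F ≈ 1060 N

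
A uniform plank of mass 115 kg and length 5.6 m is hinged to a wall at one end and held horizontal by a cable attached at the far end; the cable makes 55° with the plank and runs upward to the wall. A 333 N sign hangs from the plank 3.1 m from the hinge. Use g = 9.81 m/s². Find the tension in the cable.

T ≈ 914 N

Take torques about the hinge: T sin 55° · 5.6 = 115×9.81×2.8 + 333×3.1 = 4191.1 N·m.
So T = 4191.1 / (0.8192 × 5.6) = 913.65 N.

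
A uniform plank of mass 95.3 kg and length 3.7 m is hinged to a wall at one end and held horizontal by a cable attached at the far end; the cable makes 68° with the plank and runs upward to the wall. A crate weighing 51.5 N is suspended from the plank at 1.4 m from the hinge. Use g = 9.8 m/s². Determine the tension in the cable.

Take torques about the hinge: T sin 68° · 3.7 = 95.3×9.8×1.85 + 51.5×1.4 = 1799.9 N·m.
So T = 1799.9 / (0.9272 × 3.7) = 524.66 N.

T ≈ 525 N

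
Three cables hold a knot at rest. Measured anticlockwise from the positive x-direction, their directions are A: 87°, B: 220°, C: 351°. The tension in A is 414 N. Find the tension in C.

T_C ≈ 401 N

Resolve: ΣF_x = 414 cos 87° + T_B cos 220° + T_C cos 351° = 0.
        ΣF_y = 414 sin 87° + T_B sin 220° + T_C sin 351° = 0.
The known terms sum to (21.67, 413.4) N, so -0.7660 T_B + 0.9877 T_C = -21.67 and -0.6428 T_B − 0.1564 T_C = -413.4.
Solving simultaneously: T_B = 545.6 N, T_C = 401.2 N.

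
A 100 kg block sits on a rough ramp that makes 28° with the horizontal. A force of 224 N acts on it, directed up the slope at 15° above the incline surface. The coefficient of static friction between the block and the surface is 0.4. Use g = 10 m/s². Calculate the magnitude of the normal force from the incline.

Axes along / perpendicular to the incline. W sin 28° = 469.5 N down-slope; W cos 28° = 882.9 N into the surface.
Perpendicular: N = W cos 28° − P sin 15° = 882.9 − 57.98 = 825 N.
Along incline: P cos 15° + f = W sin 28° (friction acts up-slope) → f = 469.5 − 216.4 = 253.1 N.
|f| = 253.1 N ≤ μN = 330 N, so the block is indeed static.

N ≈ 825 N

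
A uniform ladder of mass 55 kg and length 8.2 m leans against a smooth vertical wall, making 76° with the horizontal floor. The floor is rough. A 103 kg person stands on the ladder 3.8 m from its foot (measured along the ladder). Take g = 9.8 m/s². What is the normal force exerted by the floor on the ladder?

ΣF_y = 0: N_floor = 55×9.8 + 103×9.8 = 1548.4 N.

N_floor ≈ 1550 N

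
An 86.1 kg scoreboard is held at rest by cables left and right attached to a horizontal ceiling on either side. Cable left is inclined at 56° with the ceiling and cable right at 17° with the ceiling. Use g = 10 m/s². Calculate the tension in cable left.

T_left ≈ 861 N

Weight W = 86.1 × 10 = 861 N acts straight down.
Horizontal: T_left cos 56° = T_right cos 17°  →  T_right = 0.5847 T_left.
Vertical: T_left sin 56° + T_right sin 17° = 861.
Substituting the horizontal relation into the vertical equation gives 1 T_left = 861, so T_left = 861 N.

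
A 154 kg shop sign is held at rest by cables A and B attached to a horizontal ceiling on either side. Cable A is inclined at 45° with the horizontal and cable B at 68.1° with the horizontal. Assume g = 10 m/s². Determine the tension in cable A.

T_A ≈ 624 N

Weight W = 154 × 10 = 1540 N acts straight down.
Horizontal: T_A cos 45° = T_B cos 68.1°  →  T_B = 1.896 T_A.
Vertical: T_A sin 45° + T_B sin 68.1° = 1540.
Substituting the horizontal relation into the vertical equation gives 2.466 T_A = 1540, so T_A = 624.5 N.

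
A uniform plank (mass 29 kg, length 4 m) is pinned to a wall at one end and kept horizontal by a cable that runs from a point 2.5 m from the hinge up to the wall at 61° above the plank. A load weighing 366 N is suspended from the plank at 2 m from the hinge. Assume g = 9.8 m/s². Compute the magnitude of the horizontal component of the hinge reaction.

H_x ≈ 288 N

Take torques about the hinge: T sin 61° · 2.5 = 29×9.8×2 + 366×2 = 1300.4 N·m.
So T = 1300.4 / (0.8746 × 2.5) = 594.73 N.
ΣF_x = 0: H_x = T cos 61° = 288.33 N.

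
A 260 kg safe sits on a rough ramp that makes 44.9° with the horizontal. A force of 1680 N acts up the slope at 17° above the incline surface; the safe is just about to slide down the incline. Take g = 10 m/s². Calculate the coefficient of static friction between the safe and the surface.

μ ≈ 0.169

On the verge of sliding down the incline, friction is at its maximum μN and acts up the slope.
Perpendicular to incline: N = W cos 44.9° − P sin 17° = 1842 − 491.2 = 1350 N.
Along incline: P cos 17° + μN = W sin 44.9° → μ = (W sin 44.9° − P cos 17°) / N = 0.1693.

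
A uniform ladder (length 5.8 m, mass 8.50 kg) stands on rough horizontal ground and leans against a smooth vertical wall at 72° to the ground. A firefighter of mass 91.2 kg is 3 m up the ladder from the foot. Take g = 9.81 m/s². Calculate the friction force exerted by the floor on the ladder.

f ≈ 164 N

Torques about the foot: N_wall · 5.8 sin 72° = 8.50×9.81×2.9 cos 72° + 91.2×9.81×3 cos 72° → N_wall = 163.91 N.
ΣF_x = 0: f_floor = N_wall = 163.91 N.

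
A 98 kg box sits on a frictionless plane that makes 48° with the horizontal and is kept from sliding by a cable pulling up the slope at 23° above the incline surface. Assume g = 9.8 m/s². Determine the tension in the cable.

T ≈ 775 N

Take axes along and perpendicular to the incline. Weight components: W sin 48° = 713.7 N down-slope, W cos 48° = 642.6 N into the surface.
Along incline: T cos 23° = W sin 48° → T = 775.4 N.
Perpendicular: N = W cos 48° − T sin 23° = 339.7 N.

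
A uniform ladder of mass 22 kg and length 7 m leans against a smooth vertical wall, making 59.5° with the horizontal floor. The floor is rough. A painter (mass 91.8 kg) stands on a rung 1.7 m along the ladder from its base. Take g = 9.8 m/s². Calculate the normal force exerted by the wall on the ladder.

N_wall ≈ 192 N

Torques about the foot: N_wall · 7 sin 59.5° = 22×9.8×3.5 cos 59.5° + 91.8×9.8×1.7 cos 59.5° → N_wall = 192.2 N.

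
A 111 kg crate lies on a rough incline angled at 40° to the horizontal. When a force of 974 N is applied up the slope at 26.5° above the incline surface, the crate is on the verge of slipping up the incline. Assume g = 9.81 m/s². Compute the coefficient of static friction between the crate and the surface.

On the verge of sliding up the incline, friction is at its maximum μN and acts down the slope.
Perpendicular to incline: N = W cos 40° − P sin 26.5° = 834.2 − 434.6 = 399.6 N.
Along incline: P cos 26.5° − μN = W sin 40° → μ = −(W sin 40° − P cos 26.5°) / N = 0.4298.

μ ≈ 0.430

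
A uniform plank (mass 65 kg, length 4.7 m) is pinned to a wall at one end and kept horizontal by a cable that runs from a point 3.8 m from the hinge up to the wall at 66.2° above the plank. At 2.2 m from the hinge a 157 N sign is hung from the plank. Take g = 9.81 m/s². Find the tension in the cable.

Take torques about the hinge: T sin 66.2° · 3.8 = 65×9.81×2.35 + 157×2.2 = 1843.9 N·m.
So T = 1843.9 / (0.9150 × 3.8) = 530.33 N.

T ≈ 530 N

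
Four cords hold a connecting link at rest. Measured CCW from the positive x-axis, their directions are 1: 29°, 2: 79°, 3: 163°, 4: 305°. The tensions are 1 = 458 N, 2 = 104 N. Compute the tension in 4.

Resolve: ΣF_x = 458 cos 29° + 104 cos 79° + T_3 cos 163° + T_4 cos 305° = 0.
        ΣF_y = 458 sin 29° + 104 sin 79° + T_3 sin 163° + T_4 sin 305° = 0.
The known terms sum to (420.4, 324.1) N, so -0.9563 T_3 + 0.5736 T_4 = -420.4 and 0.2924 T_3 − 0.8192 T_4 = -324.1.
Solving simultaneously: T_3 = 861.4 N, T_4 = 703.1 N.

T_4 ≈ 703 N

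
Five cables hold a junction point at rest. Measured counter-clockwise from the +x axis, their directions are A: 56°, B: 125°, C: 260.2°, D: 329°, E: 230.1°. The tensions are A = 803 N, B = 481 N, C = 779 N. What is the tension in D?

Resolve: ΣF_x = 803 cos 56° + 481 cos 125° + 779 cos 260.2° + T_D cos 329° + T_E cos 230.1° = 0.
        ΣF_y = 803 sin 56° + 481 sin 125° + 779 sin 260.2° + T_D sin 329° + T_E sin 230.1° = 0.
The known terms sum to (40.55, 292.1) N, so 0.8572 T_D − 0.6414 T_E = -40.55 and -0.5150 T_D − 0.7672 T_E = -292.1.
Solving simultaneously: T_D = 158.2 N, T_E = 274.6 N.

T_D ≈ 158 N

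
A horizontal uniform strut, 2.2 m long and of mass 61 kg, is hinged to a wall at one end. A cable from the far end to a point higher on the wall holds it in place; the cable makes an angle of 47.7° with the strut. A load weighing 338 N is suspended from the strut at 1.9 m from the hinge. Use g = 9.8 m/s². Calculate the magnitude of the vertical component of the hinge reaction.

Take torques about the hinge: T sin 47.7° · 2.2 = 61×9.8×1.1 + 338×1.9 = 1299.8 N·m.
So T = 1299.8 / (0.7396 × 2.2) = 798.79 N.
ΣF_y = 0: H_y = (61×9.8 + 338) − T sin 47.7° = 935.8 − 590.81 = 344.99 N.

|H_y| ≈ 345 N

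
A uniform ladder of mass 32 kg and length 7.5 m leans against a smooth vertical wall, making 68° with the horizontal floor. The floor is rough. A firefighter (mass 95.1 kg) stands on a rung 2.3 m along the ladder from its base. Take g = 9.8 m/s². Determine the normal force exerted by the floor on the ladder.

ΣF_y = 0: N_floor = 32×9.8 + 95.1×9.8 = 1245.6 N.

N_floor ≈ 1250 N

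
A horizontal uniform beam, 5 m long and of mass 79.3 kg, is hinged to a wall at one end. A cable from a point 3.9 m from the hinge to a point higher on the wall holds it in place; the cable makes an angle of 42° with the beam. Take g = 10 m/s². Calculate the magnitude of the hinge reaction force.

Take torques about the hinge: T sin 42° · 3.9 = 79.3×10×2.5 = 1982.5 N·m.
So T = 1982.5 / (0.6691 × 3.9) = 759.69 N.
ΣF_x = 0: H_x = T cos 42° = 564.56 N.
ΣF_y = 0: H_y = (79.3×10) − T sin 42° = 793 − 508.33 = 284.67 N.
|H| = √(H_x² + H_y²) = √((564.56)² + (284.67)²) = 632.27 N.

|H| ≈ 632 N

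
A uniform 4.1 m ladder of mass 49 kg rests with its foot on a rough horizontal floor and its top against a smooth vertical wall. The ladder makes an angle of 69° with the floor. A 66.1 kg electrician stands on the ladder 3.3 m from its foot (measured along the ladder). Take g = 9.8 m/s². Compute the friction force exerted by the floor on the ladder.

Torques about the foot: N_wall · 4.1 sin 69° = 49×9.8×2.05 cos 69° + 66.1×9.8×3.3 cos 69° → N_wall = 292.31 N.
ΣF_x = 0: f_floor = N_wall = 292.31 N.

f ≈ 292 N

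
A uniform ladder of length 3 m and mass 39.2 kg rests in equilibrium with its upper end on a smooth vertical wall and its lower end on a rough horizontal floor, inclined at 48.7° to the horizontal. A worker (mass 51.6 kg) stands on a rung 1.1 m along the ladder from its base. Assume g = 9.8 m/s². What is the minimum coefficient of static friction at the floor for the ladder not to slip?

ΣF_y = 0: N_floor = 39.2×9.8 + 51.6×9.8 = 889.84 N.
Torques about the foot: N_wall · 3 sin 48.7° = 39.2×9.8×1.5 cos 48.7° + 51.6×9.8×1.1 cos 48.7° → N_wall = 331.64 N.
ΣF_x = 0: f_floor = N_wall = 331.64 N.
μ_min = f_floor / N_floor = 331.64 / 889.84 = 0.3727.

μ_min ≈ 0.373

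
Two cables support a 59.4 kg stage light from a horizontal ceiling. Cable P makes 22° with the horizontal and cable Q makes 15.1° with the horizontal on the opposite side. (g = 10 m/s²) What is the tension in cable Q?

Weight W = 59.4 × 10 = 594 N acts straight down.
Horizontal: T_P cos 22° = T_Q cos 15.1°  →  T_P = 1.041 T_Q.
Vertical: T_P sin 22° + T_Q sin 15.1° = 594.
Substituting the horizontal relation into the vertical equation gives 0.6506 T_Q = 594, so T_Q = 913 N.

T_Q ≈ 913 N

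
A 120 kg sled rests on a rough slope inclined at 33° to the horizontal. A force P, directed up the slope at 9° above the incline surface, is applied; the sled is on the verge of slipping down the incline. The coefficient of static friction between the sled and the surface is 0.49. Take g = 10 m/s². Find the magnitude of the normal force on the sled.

On the verge of sliding down the incline, friction equals μN and acts up the slope.
Perpendicular: N + P sin 9° = W cos 33° = 1006 N.
Along incline: P cos 9° + μN = W sin 33° with W sin 33° = 653.6 N.
Solving the pair for P and N: P = 176.1 N, N = 978.9 N (and f = μN = 479.6 N).

N ≈ 979 N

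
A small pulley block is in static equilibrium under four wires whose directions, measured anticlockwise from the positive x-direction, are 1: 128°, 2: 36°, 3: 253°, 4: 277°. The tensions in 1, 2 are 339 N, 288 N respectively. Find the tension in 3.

Resolve: ΣF_x = 339 cos 128° + 288 cos 36° + T_3 cos 253° + T_4 cos 277° = 0.
        ΣF_y = 339 sin 128° + 288 sin 36° + T_3 sin 253° + T_4 sin 277° = 0.
The known terms sum to (24.29, 436.4) N, so -0.2924 T_3 + 0.1219 T_4 = -24.29 and -0.9563 T_3 − 0.9925 T_4 = -436.4.
Solving simultaneously: T_3 = 190 N, T_4 = 256.6 N.

T_3 ≈ 190 N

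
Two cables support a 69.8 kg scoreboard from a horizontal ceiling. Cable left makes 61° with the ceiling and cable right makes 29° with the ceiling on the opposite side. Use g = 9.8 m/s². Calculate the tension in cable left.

Weight W = 69.8 × 9.8 = 684 N acts straight down.
Horizontal: T_left cos 61° = T_right cos 29°  →  T_right = 0.5543 T_left.
Vertical: T_left sin 61° + T_right sin 29° = 684.
Substituting the horizontal relation into the vertical equation gives 1.143 T_left = 684, so T_left = 598.3 N.

T_left ≈ 598 N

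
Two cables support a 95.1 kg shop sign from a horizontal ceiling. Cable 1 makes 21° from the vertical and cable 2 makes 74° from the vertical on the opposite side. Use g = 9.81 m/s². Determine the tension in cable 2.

T_2 ≈ 336 N

Angles from the horizontal: cable 1 is 90° − 21° = 69°, cable 2 is 90° − 74° = 16°.
Weight W = 95.1 × 9.81 = 932.9 N acts straight down.
Horizontal: T_1 cos 69° = T_2 cos 16°  →  T_1 = 2.682 T_2.
Vertical: T_1 sin 69° + T_2 sin 16° = 932.9.
Substituting the horizontal relation into the vertical equation gives 2.78 T_2 = 932.9, so T_2 = 335.6 N.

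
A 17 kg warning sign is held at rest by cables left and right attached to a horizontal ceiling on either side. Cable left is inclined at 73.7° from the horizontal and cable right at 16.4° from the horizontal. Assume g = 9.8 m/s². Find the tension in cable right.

T_right ≈ 46.8 N

Weight W = 17 × 9.8 = 166.6 N acts straight down.
Horizontal: T_left cos 73.7° = T_right cos 16.4°  →  T_left = 3.418 T_right.
Vertical: T_left sin 73.7° + T_right sin 16.4° = 166.6.
Substituting the horizontal relation into the vertical equation gives 3.563 T_right = 166.6, so T_right = 46.76 N.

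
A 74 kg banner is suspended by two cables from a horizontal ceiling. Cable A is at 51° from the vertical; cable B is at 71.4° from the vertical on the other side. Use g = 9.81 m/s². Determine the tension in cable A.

Angles from the horizontal: cable A is 90° − 51° = 39°, cable B is 90° − 71.4° = 18.6°.
Weight W = 74 × 9.81 = 725.9 N acts straight down.
Horizontal: T_A cos 39° = T_B cos 18.6°  →  T_B = 0.82 T_A.
Vertical: T_A sin 39° + T_B sin 18.6° = 725.9.
Substituting the horizontal relation into the vertical equation gives 0.8909 T_A = 725.9, so T_A = 814.9 N.

T_A ≈ 815 N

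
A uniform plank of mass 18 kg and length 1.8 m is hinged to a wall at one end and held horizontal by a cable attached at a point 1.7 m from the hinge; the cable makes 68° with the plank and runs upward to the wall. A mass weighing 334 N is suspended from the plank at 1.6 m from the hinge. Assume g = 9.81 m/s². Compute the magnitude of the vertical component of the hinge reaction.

|H_y| ≈ 103 N

Take torques about the hinge: T sin 68° · 1.7 = 18×9.81×0.9 + 334×1.6 = 693.32 N·m.
So T = 693.32 / (0.9272 × 1.7) = 439.87 N.
ΣF_y = 0: H_y = (18×9.81 + 334) − T sin 68° = 510.58 − 407.84 = 102.74 N.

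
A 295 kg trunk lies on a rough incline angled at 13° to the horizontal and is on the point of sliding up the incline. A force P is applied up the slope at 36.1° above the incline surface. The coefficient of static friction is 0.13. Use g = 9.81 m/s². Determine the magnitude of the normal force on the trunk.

On the verge of sliding up the incline, friction equals μN and acts down the slope.
Perpendicular: N + P sin 36.1° = W cos 13° = 2820 N.
Along incline: P cos 36.1° = W sin 13° + μN  with W sin 13° = 651 N.
Solving the pair for P and N: P = 1150 N, N = 2142 N (and f = μN = 278.5 N).

N ≈ 2140 N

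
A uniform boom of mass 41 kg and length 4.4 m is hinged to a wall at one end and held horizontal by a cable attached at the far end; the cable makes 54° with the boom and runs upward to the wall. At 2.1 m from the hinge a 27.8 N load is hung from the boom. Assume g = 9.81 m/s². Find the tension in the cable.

Take torques about the hinge: T sin 54° · 4.4 = 41×9.81×2.2 + 27.8×2.1 = 943.24 N·m.
So T = 943.24 / (0.8090 × 4.4) = 264.98 N.

T ≈ 265 N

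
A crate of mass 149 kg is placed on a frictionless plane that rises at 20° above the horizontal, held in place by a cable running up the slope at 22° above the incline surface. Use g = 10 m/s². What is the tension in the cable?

T ≈ 550 N

Take axes along and perpendicular to the incline. Weight components: W sin 20° = 509.6 N down-slope, W cos 20° = 1400 N into the surface.
Along incline: T cos 22° = W sin 20° → T = 549.6 N.
Perpendicular: N = W cos 20° − T sin 22° = 1194 N.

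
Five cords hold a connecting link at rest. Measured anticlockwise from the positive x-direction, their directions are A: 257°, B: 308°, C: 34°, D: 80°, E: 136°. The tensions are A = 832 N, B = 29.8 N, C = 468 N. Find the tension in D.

Resolve: ΣF_x = 832 cos 257° + 29.8 cos 308° + 468 cos 34° + T_D cos 80° + T_E cos 136° = 0.
        ΣF_y = 832 sin 257° + 29.8 sin 308° + 468 sin 34° + T_D sin 80° + T_E sin 136° = 0.
The known terms sum to (219.2, -572.5) N, so 0.1736 T_D − 0.7193 T_E = -219.2 and 0.9848 T_D + 0.6947 T_E = 572.5.
Solving simultaneously: T_D = 313.1 N, T_E = 380.3 N.

T_D ≈ 313 N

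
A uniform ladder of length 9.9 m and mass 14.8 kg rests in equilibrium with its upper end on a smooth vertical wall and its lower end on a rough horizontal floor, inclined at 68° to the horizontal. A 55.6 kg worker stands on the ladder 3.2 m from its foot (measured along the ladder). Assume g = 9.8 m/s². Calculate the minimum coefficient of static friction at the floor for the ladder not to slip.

μ_min ≈ 0.146

ΣF_y = 0: N_floor = 14.8×9.8 + 55.6×9.8 = 689.92 N.
Torques about the foot: N_wall · 9.9 sin 68° = 14.8×9.8×4.95 cos 68° + 55.6×9.8×3.2 cos 68° → N_wall = 100.46 N.
ΣF_x = 0: f_floor = N_wall = 100.46 N.
μ_min = f_floor / N_floor = 100.46 / 689.92 = 0.1456.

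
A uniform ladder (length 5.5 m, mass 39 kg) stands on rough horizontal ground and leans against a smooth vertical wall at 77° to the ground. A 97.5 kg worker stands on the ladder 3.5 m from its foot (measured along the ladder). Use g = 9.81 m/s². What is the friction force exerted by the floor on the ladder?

f ≈ 185 N

Torques about the foot: N_wall · 5.5 sin 77° = 39×9.81×2.75 cos 77° + 97.5×9.81×3.5 cos 77° → N_wall = 184.69 N.
ΣF_x = 0: f_floor = N_wall = 184.69 N.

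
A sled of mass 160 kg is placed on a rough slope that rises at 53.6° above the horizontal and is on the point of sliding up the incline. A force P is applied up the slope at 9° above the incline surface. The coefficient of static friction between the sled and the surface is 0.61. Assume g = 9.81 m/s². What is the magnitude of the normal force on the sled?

On the verge of sliding up the incline, friction equals μN and acts down the slope.
Perpendicular: N + P sin 9° = W cos 53.6° = 931.4 N.
Along incline: P cos 9° = W sin 53.6° + μN  with W sin 53.6° = 1263 N.
Solving the pair for P and N: P = 1691 N, N = 666.9 N (and f = μN = 406.8 N).

N ≈ 667 N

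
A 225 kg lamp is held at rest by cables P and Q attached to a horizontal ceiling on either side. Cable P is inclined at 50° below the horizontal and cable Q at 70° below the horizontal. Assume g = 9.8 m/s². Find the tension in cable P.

Weight W = 225 × 9.8 = 2205 N acts straight down.
Horizontal: T_P cos 50° = T_Q cos 70°  →  T_Q = 1.879 T_P.
Vertical: T_P sin 50° + T_Q sin 70° = 2205.
Substituting the horizontal relation into the vertical equation gives 2.532 T_P = 2205, so T_P = 870.8 N.

T_P ≈ 871 N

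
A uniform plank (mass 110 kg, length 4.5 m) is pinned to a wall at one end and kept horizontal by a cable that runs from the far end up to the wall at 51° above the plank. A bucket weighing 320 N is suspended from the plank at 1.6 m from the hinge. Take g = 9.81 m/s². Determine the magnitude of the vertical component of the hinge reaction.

Take torques about the hinge: T sin 51° · 4.5 = 110×9.81×2.25 + 320×1.6 = 2940 N·m.
So T = 2940 / (0.7771 × 4.5) = 840.68 N.
ΣF_y = 0: H_y = (110×9.81 + 320) − T sin 51° = 1399.1 − 653.33 = 745.77 N.

|H_y| ≈ 746 N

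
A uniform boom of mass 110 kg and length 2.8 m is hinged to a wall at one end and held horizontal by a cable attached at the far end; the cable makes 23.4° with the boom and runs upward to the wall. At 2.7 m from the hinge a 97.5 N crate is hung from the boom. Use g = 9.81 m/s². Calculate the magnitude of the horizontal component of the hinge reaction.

H_x ≈ 1460 N

Take torques about the hinge: T sin 23.4° · 2.8 = 110×9.81×1.4 + 97.5×2.7 = 1774 N·m.
So T = 1774 / (0.3971 × 2.8) = 1595.3 N.
ΣF_x = 0: H_x = T cos 23.4° = 1464.1 N.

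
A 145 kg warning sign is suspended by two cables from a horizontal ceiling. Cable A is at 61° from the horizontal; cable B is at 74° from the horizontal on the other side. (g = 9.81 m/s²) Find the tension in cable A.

Weight W = 145 × 9.81 = 1422 N acts straight down.
Horizontal: T_A cos 61° = T_B cos 74°  →  T_B = 1.759 T_A.
Vertical: T_A sin 61° + T_B sin 74° = 1422.
Substituting the horizontal relation into the vertical equation gives 2.565 T_A = 1422, so T_A = 554.5 N.

T_A ≈ 554 N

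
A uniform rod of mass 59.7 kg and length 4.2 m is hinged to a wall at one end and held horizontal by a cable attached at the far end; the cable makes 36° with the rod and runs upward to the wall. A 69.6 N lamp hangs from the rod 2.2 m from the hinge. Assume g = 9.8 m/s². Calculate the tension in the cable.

Take torques about the hinge: T sin 36° · 4.2 = 59.7×9.8×2.1 + 69.6×2.2 = 1381.7 N·m.
So T = 1381.7 / (0.5878 × 4.2) = 559.71 N.

T ≈ 560 N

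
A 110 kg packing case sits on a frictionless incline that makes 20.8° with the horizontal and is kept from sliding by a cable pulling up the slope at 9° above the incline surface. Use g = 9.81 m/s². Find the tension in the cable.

T ≈ 388 N

Take axes along and perpendicular to the incline. Weight components: W sin 20.8° = 383.2 N down-slope, W cos 20.8° = 1009 N into the surface.
Along incline: T cos 9° = W sin 20.8° → T = 388 N.
Perpendicular: N = W cos 20.8° − T sin 9° = 948.1 N.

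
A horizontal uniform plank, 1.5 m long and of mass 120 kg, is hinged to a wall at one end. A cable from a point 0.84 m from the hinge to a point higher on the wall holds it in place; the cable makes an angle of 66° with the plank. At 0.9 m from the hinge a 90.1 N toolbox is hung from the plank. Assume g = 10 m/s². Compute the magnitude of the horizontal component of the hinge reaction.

H_x ≈ 520 N

Take torques about the hinge: T sin 66° · 0.84 = 120×10×0.75 + 90.1×0.9 = 981.09 N·m.
So T = 981.09 / (0.9135 × 0.84) = 1278.5 N.
ΣF_x = 0: H_x = T cos 66° = 520.01 N.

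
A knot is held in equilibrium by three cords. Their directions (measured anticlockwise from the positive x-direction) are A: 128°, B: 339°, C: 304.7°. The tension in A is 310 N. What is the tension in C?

Resolve: ΣF_x = 310 cos 128° + T_B cos 339° + T_C cos 304.7° = 0.
        ΣF_y = 310 sin 128° + T_B sin 339° + T_C sin 304.7° = 0.
The known terms sum to (-190.9, 244.3) N, so 0.9336 T_B + 0.5693 T_C = 190.9 and -0.3584 T_B − 0.8221 T_C = -244.3.
Solving simultaneously: T_B = 31.67 N, T_C = 283.3 N.

T_C ≈ 283 N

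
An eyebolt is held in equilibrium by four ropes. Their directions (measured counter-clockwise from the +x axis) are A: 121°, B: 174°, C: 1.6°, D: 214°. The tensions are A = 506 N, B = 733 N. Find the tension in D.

T_D ≈ 1000 N

Resolve: ΣF_x = 506 cos 121° + 733 cos 174° + T_C cos 1.6° + T_D cos 214° = 0.
        ΣF_y = 506 sin 121° + 733 sin 174° + T_C sin 1.6° + T_D sin 214° = 0.
The known terms sum to (-989.6, 510.3) N, so 0.9996 T_C − 0.8290 T_D = 989.6 and 0.0279 T_C − 0.5592 T_D = -510.3.
Solving simultaneously: T_C = 1822 N, T_D = 1004 N.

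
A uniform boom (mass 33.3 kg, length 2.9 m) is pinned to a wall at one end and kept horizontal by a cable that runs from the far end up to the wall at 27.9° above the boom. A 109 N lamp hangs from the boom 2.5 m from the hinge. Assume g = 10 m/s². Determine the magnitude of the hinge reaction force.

|H| ≈ 524 N

Take torques about the hinge: T sin 27.9° · 2.9 = 33.3×10×1.45 + 109×2.5 = 755.35 N·m.
So T = 755.35 / (0.4679 × 2.9) = 556.63 N.
ΣF_x = 0: H_x = T cos 27.9° = 491.93 N.
ΣF_y = 0: H_y = (33.3×10 + 109) − T sin 27.9° = 442 − 260.47 = 181.53 N.
|H| = √(H_x² + H_y²) = √((491.93)² + (181.53)²) = 524.36 N.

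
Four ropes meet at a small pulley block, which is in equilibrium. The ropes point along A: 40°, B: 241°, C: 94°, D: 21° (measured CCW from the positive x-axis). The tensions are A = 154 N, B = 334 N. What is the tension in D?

T_D ≈ 59.9 N

Resolve: ΣF_x = 154 cos 40° + 334 cos 241° + T_C cos 94° + T_D cos 21° = 0.
        ΣF_y = 154 sin 40° + 334 sin 241° + T_C sin 94° + T_D sin 21° = 0.
The known terms sum to (-43.96, -193.1) N, so -0.0698 T_C + 0.9336 T_D = 43.96 and 0.9976 T_C + 0.3584 T_D = 193.1.
Solving simultaneously: T_C = 172.1 N, T_D = 59.94 N.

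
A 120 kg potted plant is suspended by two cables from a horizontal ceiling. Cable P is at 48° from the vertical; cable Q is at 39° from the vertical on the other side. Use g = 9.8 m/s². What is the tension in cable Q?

Angles from the horizontal: cable P is 90° − 48° = 42°, cable Q is 90° − 39° = 51°.
Weight W = 120 × 9.8 = 1176 N acts straight down.
Horizontal: T_P cos 42° = T_Q cos 51°  →  T_P = 0.8468 T_Q.
Vertical: T_P sin 42° + T_Q sin 51° = 1176.
Substituting the horizontal relation into the vertical equation gives 1.344 T_Q = 1176, so T_Q = 875.1 N.

T_Q ≈ 875 N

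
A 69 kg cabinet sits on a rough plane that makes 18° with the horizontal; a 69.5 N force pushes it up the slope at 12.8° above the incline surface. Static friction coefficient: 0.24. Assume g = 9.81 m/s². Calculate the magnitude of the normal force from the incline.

Axes along / perpendicular to the incline. W sin 18° = 209.2 N down-slope; W cos 18° = 643.8 N into the surface.
Perpendicular: N = W cos 18° − P sin 12.8° = 643.8 − 15.4 = 628.4 N.
Along incline: P cos 12.8° + f = W sin 18° (friction acts up-slope) → f = 209.2 − 67.77 = 141.4 N.
|f| = 141.4 N ≤ μN = 150.8 N, so the cabinet is indeed static.

N ≈ 628 N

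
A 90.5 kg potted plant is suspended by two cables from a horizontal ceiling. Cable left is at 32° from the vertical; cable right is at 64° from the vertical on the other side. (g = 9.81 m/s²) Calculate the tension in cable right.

T_right ≈ 473 N

Angles from the horizontal: cable left is 90° − 32° = 58°, cable right is 90° − 64° = 26°.
Weight W = 90.5 × 9.81 = 887.8 N acts straight down.
Horizontal: T_left cos 58° = T_right cos 26°  →  T_left = 1.696 T_right.
Vertical: T_left sin 58° + T_right sin 26° = 887.8.
Substituting the horizontal relation into the vertical equation gives 1.877 T_right = 887.8, so T_right = 473.1 N.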